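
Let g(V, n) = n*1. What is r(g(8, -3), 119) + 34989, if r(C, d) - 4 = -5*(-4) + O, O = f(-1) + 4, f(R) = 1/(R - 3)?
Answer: 140067/4 ≈ 35017.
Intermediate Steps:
f(R) = 1/(-3 + R)
O = 15/4 (O = 1/(-3 - 1) + 4 = 1/(-4) + 4 = -¼ + 4 = 15/4 ≈ 3.7500)
g(V, n) = n
r(C, d) = 111/4 (r(C, d) = 4 + (-5*(-4) + 15/4) = 4 + (20 + 15/4) = 4 + 95/4 = 111/4)
r(g(8, -3), 119) + 34989 = 111/4 + 34989 = 140067/4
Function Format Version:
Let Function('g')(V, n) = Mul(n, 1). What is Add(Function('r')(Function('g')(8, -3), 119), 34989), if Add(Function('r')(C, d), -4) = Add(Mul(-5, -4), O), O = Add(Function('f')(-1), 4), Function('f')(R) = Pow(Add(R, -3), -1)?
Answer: Rational(140067, 4) ≈ 35017.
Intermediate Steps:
Function('f')(R) = Pow(Add(-3, R), -1)
O = Rational(15, 4) (O = Add(Pow(Add(-3, -1), -1), 4) = Add(Pow(-4, -1), 4) = Add(Rational(-1, 4), 4) = Rational(15, 4) ≈ 3.7500)
Function('g')(V, n) = n
Function('r')(C, d) = Rational(111, 4) (Function('r')(C, d) = Add(4, Add(Mul(-5, -4), Rational(15, 4))) = Add(4, Add(20, Rational(15, 4))) = Add(4, Rational(95, 4)) = Rational(111, 4))
Add(Function('r')(Function('g')(8, -3), 119), 34989) = Add(Rational(111, 4), 34989) = Rational(140067, 4)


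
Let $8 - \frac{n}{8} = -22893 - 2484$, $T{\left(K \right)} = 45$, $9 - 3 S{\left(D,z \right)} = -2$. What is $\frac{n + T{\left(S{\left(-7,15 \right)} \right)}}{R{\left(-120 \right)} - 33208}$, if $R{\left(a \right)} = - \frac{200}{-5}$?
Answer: $- \frac{203125}{33168} \approx -6.1241$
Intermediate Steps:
$S{\left(D,z \right)} = \frac{11}{3}$ ($S{\left(D,z \right)} = 3 - - \frac{2}{3} = 3 + \frac{2}{3} = \frac{11}{3}$)
$n = 203080$ ($n = 64 - 8 \left(-22893 - 2484\right) = 64 - -203016 = 64 + 203016 = 203080$)
$R{\left(a \right)} = 40$ ($R{\left(a \right)} = \left(-200\right) \left(- \frac{1}{5}\right) = 40$)
$\frac{n + T{\left(S{\left(-7,15 \right)} \right)}}{R{\left(-120 \right)} - 33208} = \frac{203080 + 45}{40 - 33208} = \frac{203125}{-33168} = 203125 \left(- \frac{1}{33168}\right) = - \frac{203125}{33168}$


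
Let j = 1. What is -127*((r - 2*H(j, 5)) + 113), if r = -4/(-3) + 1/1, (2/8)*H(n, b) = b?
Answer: -28702/3 ≈ -9567.3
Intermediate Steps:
H(n, b) = 4*b
r = 7/3 (r = -4*(-⅓) + 1*1 = 4/3 + 1 = 7/3 ≈ 2.3333)
-127*((r - 2*H(j, 5)) + 113) = -127*((7/3 - 8*5) + 113) = -127*((7/3 - 2*20) + 113) = -127*((7/3 - 40) + 113) = -127*(-113/3 + 113) = -127*226/3 = -28702/3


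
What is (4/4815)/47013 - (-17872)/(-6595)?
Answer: -809128326292/298578857805 ≈ -2.7099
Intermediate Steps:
(4/4815)/47013 - (-17872)/(-6595) = (4*(1/4815))*(1/47013) - (-17872)*(-1)/6595 = (4/4815)*(1/47013) - 1*17872/6595 = 4/226367595 - 17872/6595 = -809128326292/298578857805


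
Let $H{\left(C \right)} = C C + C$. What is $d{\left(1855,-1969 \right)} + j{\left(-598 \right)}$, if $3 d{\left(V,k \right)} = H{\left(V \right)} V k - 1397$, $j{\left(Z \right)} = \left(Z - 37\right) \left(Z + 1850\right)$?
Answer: $- \frac{12575104372057}{3} \approx -4.1917 \cdot 10^{12}$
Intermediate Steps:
$H{\left(C \right)} = C + C^{2}$ ($H{\left(C \right)} = C^{2} + C = C + C^{2}$)
$j{\left(Z \right)} = \left(-37 + Z\right) \left(1850 + Z\right)$
$d{\left(V,k \right)} = - \frac{1397}{3} + \frac{k V^{2} \left(1 + V\right)}{3}$ ($d{\left(V,k \right)} = \frac{V \left(1 + V\right) V k - 1397}{3} = \frac{V^{2} \left(1 + V\right) k - 1397}{3} = \frac{k V^{2} \left(1 + V\right) - 1397}{3} = \frac{-1397 + k V^{2} \left(1 + V\right)}{3} = - \frac{1397}{3} + \frac{k V^{2} \left(1 + V\right)}{3}$)
$d{\left(1855,-1969 \right)} + j{\left(-598 \right)} = \left(- \frac{1397}{3} + \frac{1}{3} \left(-1969\right) 1855^{2} \left(1 + 1855\right)\right) + \left(-68450 + \left(-598\right)^{2} + 1813 \left(-598\right)\right) = \left(- \frac{1397}{3} + \frac{1}{3} \left(-1969\right) 3441025 \cdot 1856\right) - 795020 = \left(- \frac{1397}{3} - \frac{12575101985600}{3}\right) - 795020 = - \frac{12575101986997}{3} - 795020 = - \frac{12575104372057}{3}$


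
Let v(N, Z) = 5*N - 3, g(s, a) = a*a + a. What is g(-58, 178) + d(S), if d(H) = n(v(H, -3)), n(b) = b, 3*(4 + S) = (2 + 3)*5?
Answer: 95642/3 ≈ 31881.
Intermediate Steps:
g(s, a) = a + a² (g(s, a) = a² + a = a + a²)
v(N, Z) = -3 + 5*N
S = 13/3 (S = -4 + ((2 + 3)*5)/3 = -4 + (5*5)/3 = -4 + (⅓)*25 = -4 + 25/3 = 13/3 ≈ 4.3333)
d(H) = -3 + 5*H
g(-58, 178) + d(S) = 178*(1 + 178) + (-3 + 5*(13/3)) = 178*179 + (-3 + 65/3) = 31862 + 56/3 = 95642/3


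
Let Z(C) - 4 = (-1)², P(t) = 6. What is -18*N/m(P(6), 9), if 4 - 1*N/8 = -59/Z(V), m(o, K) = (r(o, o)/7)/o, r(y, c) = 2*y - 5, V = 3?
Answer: -68256/5 ≈ -13651.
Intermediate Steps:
r(y, c) = -5 + 2*y
m(o, K) = (-5/7 + 2*o/7)/o (m(o, K) = ((-5 + 2*o)/7)/o = ((-5 + 2*o)*(⅐))/o = (-5/7 + 2*o/7)/o)
Z(C) = 5 (Z(C) = 4 + (-1)² = 4 + 1 = 5)
N = 632/5 (N = 32 - (-472)/5 = 32 - 8*(-59/5) = 32 + 472/5 = 632/5 ≈ 126.40)
-18*N/m(P(6), 9) = -11376/(5*((⅐)*(-5 + 2*6)/6)) = -11376/(5*((⅐)*(⅙)*(-5 + 12))) = -11376/(5*((⅐)*(⅙)*7)) = -11376/(5*⅙) = -11376*6/5 = -18*3792/5 = -68256/5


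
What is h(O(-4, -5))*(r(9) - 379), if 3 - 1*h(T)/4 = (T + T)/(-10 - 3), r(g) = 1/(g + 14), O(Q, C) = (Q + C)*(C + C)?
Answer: -7635216/299 ≈ -25536.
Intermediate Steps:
O(Q, C) = 2*C*(C + Q) (O(Q, C) = (C + Q)*(2*C) = 2*C*(C + Q))
r(g) = 1/(14 + g)
h(T) = 12 + 8*T/13 (h(T) = 12 - 4*(T + T)/(-10 - 3) = 12 - 4*2*T/(-13) = 12 - 4*2*T*(-1)/13 = 12 - (-8)*T/13 = 12 + 8*T/13)
h(O(-4, -5))*(r(9) - 379) = (12 + 8*(2*(-5)*(-5 - 4))/13)*(1/(14 + 9) - 379) = (12 + 8*(2*(-5)*(-9))/13)*(1/23 - 379) = (12 + (8/13)*90)*(1/23 - 379) = (12 + 720/13)*(-8716/23) = (876/13)*(-8716/23) = -7635216/299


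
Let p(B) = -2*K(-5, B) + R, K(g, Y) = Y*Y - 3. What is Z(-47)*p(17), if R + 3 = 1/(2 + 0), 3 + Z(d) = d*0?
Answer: 3447/2 ≈ 1723.5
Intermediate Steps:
K(g, Y) = -3 + Y² (K(g, Y) = Y² - 3 = -3 + Y²)
Z(d) = -3 (Z(d) = -3 + d*0 = -3 + 0 = -3)
R = -5/2 (R = -3 + 1/(2 + 0) = -3 + 1/2 = -3 + ½ = -5/2 ≈ -2.5000)
p(B) = 7/2 - 2*B² (p(B) = -2*(-3 + B²) - 5/2 = (6 - 2*B²) - 5/2 = 7/2 - 2*B²)
Z(-47)*p(17) = -3*(7/2 - 2*17²) = -3*(7/2 - 2*289) = -3*(7/2 - 578) = -3*(-1149/2) = 3447/2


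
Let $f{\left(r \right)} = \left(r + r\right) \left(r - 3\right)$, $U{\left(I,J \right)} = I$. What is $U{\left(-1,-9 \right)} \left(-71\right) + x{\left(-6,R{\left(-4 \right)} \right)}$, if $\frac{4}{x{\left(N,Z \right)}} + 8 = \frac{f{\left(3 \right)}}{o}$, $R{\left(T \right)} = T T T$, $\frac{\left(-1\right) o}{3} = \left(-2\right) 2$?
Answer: $\frac{141}{2} \approx 70.5$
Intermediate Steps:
$o = 12$ ($o = - 3 \left(\left(-2\right) 2\right) = \left(-3\right) \left(-4\right) = 12$)
$f{\left(r \right)} = 2 r \left(-3 + r\right)$
$R{\left(T \right)} = T^{3}$ ($R{\left(T \right)} = T^{2} T = T^{3}$)
$x{\left(N,Z \right)} = - \frac{1}{2}$ ($x{\left(N,Z \right)} = \frac{4}{-8 + \frac{2 \cdot 3 \left(-3 + 3\right)}{12}} = \frac{4}{-8 + 2 \cdot 3 \cdot 0 \cdot \frac{1}{12}} = \frac{4}{-8 + 0 \cdot \frac{1}{12}} = \frac{4}{-8 + 0} = \frac{4}{-8} = 4 \left(- \frac{1}{8}\right) = - \frac{1}{2}$)
$U{\left(-1,-9 \right)} \left(-71\right) + x{\left(-6,R{\left(-4 \right)} \right)} = \left(-1\right) \left(-71\right) - \frac{1}{2} = 71 - \frac{1}{2} = \frac{141}{2}$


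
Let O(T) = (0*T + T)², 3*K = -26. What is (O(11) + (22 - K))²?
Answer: 207025/9 ≈ 23003.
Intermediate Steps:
K = -26/3 (K = (⅓)*(-26) = -26/3 ≈ -8.6667)
O(T) = T² (O(T) = (0 + T)² = T²)
(O(11) + (22 - K))² = (11² + (22 - 1*(-26/3)))² = (121 + (22 + 26/3))² = (121 + 92/3)² = (455/3)² = 207025/9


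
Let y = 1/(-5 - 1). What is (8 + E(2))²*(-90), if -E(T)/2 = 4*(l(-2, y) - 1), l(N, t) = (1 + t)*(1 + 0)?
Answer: -7840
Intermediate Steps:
y = -⅙ (y = 1/(-6) = -⅙ ≈ -0.16667)
l(N, t) = 1 + t (l(N, t) = (1 + t)*1 = 1 + t)
E(T) = 4/3 (E(T) = -8*((1 - ⅙) - 1) = -8*(⅚ - 1) = -8*(-1)/6 = -2*(-⅔) = 4/3)
(8 + E(2))²*(-90) = (8 + 4/3)²*(-90) = (28/3)²*(-90) = (784/9)*(-90) = -7840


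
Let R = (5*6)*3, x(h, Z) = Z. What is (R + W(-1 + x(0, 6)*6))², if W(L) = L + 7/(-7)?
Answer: 15376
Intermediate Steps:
W(L) = -1 + L (W(L) = L + 7*(-⅐) = L - 1 = -1 + L)
R = 90 (R = 30*3 = 90)
(R + W(-1 + x(0, 6)*6))² = (90 + (-1 + (-1 + 6*6)))² = (90 + (-1 + (-1 + 36)))² = (90 + (-1 + 35))² = (90 + 34)² = 124² = 15376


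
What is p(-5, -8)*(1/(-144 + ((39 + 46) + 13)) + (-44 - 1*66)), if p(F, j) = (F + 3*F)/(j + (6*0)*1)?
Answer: -25305/92 ≈ -275.05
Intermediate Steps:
p(F, j) = 4*F/j (p(F, j) = (4*F)/(j + 0*1) = (4*F)/(j + 0) = (4*F)/j = 4*F/j)
p(-5, -8)*(1/(-144 + ((39 + 46) + 13)) + (-44 - 1*66)) = (4*(-5)/(-8))*(1/(-144 + ((39 + 46) + 13)) + (-44 - 1*66)) = (4*(-5)*(-⅛))*(1/(-144 + (85 + 13)) + (-44 - 66)) = 5*(1/(-144 + 98) - 110)/2 = 5*(1/(-46) - 110)/2 = 5*(-1/46 - 110)/2 = (5/2)*(-5061/46) = -25305/92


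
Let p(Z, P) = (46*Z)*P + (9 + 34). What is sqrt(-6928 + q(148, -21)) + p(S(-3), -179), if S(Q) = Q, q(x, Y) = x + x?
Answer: 24745 + 2*I*sqrt(1658) ≈ 24745.0 + 81.437*I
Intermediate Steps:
q(x, Y) = 2*x
p(Z, P) = 43 + 46*P*Z (p(Z, P) = 46*P*Z + 43 = 43 + 46*P*Z)
sqrt(-6928 + q(148, -21)) + p(S(-3), -179) = sqrt(-6928 + 2*148) + (43 + 46*(-179)*(-3)) = sqrt(-6928 + 296) + (43 + 24702) = sqrt(-6632) + 24745 = 2*I*sqrt(1658) + 24745 = 24745 + 2*I*sqrt(1658)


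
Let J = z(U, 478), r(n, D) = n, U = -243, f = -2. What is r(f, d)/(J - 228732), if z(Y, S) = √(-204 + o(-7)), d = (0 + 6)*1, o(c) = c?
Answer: 457464/52318328035 + 2*I*√211/52318328035 ≈ 8.7439e-6 + 5.5529e-10*I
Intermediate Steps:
d = 6 (d = 6*1 = 6)
z(Y, S) = I*√211 (z(Y, S) = √(-204 - 7) = √(-211) = I*√211)
J = I*√211 ≈ 14.526*I
r(f, d)/(J - 228732) = -2/(I*√211 - 228732) = -2/(-228732 + I*√211)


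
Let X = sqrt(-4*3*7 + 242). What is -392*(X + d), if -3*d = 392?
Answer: 153664/3 - 392*sqrt(158) ≈ 46294.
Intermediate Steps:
d = -392/3 (d = -1/3*392 = -392/3 ≈ -130.67)
X = sqrt(158) (X = sqrt(-12*7 + 242) = sqrt(-84 + 242) = sqrt(158) ≈ 12.570)
-392*(X + d) = -392*(sqrt(158) - 392/3) = -392*(-392/3 + sqrt(158)) = 153664/3 - 392*sqrt(158)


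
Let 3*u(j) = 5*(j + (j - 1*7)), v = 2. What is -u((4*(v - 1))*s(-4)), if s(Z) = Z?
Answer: 65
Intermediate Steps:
u(j) = -35/3 + 10*j/3 (u(j) = (5*(j + (j - 1*7)))/3 = (5*(j + (j - 7)))/3 = (5*(j + (-7 + j)))/3 = (5*(-7 + 2*j))/3 = (-35 + 10*j)/3 = -35/3 + 10*j/3)
-u((4*(v - 1))*s(-4)) = -(-35/3 + 10*((4*(2 - 1))*(-4))/3) = -(-35/3 + 10*((4*1)*(-4))/3) = -(-35/3 + 10*(4*(-4))/3) = -(-35/3 + (10/3)*(-16)) = -(-35/3 - 160/3) = -1*(-65) = 65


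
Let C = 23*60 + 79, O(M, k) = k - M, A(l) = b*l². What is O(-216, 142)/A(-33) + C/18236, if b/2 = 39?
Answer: 65229433/774501156 ≈ 0.084221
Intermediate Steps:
b = 78 (b = 2*39 = 78)
A(l) = 78*l²
C = 1459 (C = 1380 + 79 = 1459)
O(-216, 142)/A(-33) + C/18236 = (142 - 1*(-216))/((78*(-33)²)) + 1459/18236 = (142 + 216)/((78*1089)) + 1459*(1/18236) = 358/84942 + 1459/18236 = 358*(1/84942) + 1459/18236 = 179/42471 + 1459/18236 = 65229433/774501156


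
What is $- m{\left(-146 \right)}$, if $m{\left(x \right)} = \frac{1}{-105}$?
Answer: $\frac{1}{105} \approx 0.0095238$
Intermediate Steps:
$m{\left(x \right)} = - \frac{1}{105}$
$- m{\left(-146 \right)} = \left(-1\right) \left(- \frac{1}{105}\right) = \frac{1}{105}$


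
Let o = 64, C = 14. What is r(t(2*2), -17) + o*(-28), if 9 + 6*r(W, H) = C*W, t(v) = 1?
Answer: -10747/6 ≈ -1791.2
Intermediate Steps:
r(W, H) = -3/2 + 7*W/3 (r(W, H) = -3/2 + (14*W)/6 = -3/2 + 7*W/3)
r(t(2*2), -17) + o*(-28) = (-3/2 + (7/3)*1) + 64*(-28) = (-3/2 + 7/3) - 1792 = 5/6 - 1792 = -10747/6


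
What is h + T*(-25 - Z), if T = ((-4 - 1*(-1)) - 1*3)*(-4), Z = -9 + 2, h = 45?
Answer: -387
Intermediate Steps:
Z = -7
T = 24 (T = ((-4 + 1) - 3)*(-4) = (-3 - 3)*(-4) = -6*(-4) = 24)
h + T*(-25 - Z) = 45 + 24*(-25 - 1*(-7)) = 45 + 24*(-25 + 7) = 45 + 24*(-18) = 45 - 432 = -387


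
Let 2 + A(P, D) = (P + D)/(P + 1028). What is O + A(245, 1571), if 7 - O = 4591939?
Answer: -5845530166/1273 ≈ -4.5919e+6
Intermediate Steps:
A(P, D) = -2 + (D + P)/(1028 + P) (A(P, D) = -2 + (P + D)/(P + 1028) = -2 + (D + P)/(1028 + P))
O = -4591932 (O = 7 - 1*4591939 = 7 - 4591939 = -4591932)
O + A(245, 1571) = -4591932 + (-2056 + 1571 - 1*245)/(1028 + 245) = -4591932 + (-2056 + 1571 - 245)/1273 = -4591932 + (1/1273)*(-730) = -4591932 - 730/1273 = -5845530166/1273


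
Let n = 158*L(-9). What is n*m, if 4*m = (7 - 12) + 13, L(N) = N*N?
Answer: 25596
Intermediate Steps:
L(N) = N²
m = 2 (m = ((7 - 12) + 13)/4 = (-5 + 13)/4 = (¼)*8 = 2)
n = 12798 (n = 158*(-9)² = 158*81 = 12798)
n*m = 12798*2 = 25596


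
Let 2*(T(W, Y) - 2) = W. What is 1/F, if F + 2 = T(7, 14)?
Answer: 2/7 ≈ 0.28571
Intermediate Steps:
T(W, Y) = 2 + W/2
F = 7/2 (F = -2 + (2 + (½)*7) = -2 + (2 + 7/2) = -2 + 11/2 = 7/2 ≈ 3.5000)
1/F = 1/(7/2) = 2/7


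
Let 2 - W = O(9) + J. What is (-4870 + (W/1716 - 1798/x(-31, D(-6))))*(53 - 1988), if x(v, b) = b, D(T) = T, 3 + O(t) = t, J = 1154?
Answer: 2529641625/286 ≈ 8.8449e+6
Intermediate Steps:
O(t) = -3 + t
W = -1158 (W = 2 - ((-3 + 9) + 1154) = 2 - (6 + 1154) = 2 - 1*1160 = 2 - 1160 = -1158)
(-4870 + (W/1716 - 1798/x(-31, D(-6))))*(53 - 1988) = (-4870 + (-1158/1716 - 1798/(-6)))*(53 - 1988) = (-4870 + (-1158*1/1716 - 1798*(-⅙)))*(-1935) = (-4870 + (-193/286 + 899/3))*(-1935) = (-4870 + 256535/858)*(-1935) = -3921925/858*(-1935) = 2529641625/286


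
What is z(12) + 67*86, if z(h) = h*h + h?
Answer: 5918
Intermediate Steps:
z(h) = h + h**2 (z(h) = h**2 + h = h + h**2)
z(12) + 67*86 = 12*(1 + 12) + 67*86 = 12*13 + 5762 = 156 + 5762 = 5918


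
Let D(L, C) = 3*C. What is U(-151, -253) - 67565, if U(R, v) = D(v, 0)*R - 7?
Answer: -67572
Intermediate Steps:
U(R, v) = -7 (U(R, v) = (3*0)*R - 7 = 0*R - 7 = 0 - 7 = -7)
U(-151, -253) - 67565 = -7 - 67565 = -67572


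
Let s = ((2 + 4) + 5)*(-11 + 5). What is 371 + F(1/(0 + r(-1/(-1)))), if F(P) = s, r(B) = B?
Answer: 305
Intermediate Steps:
s = -66 (s = (6 + 5)*(-6) = 11*(-6) = -66)
F(P) = -66
371 + F(1/(0 + r(-1/(-1)))) = 371 - 66 = 305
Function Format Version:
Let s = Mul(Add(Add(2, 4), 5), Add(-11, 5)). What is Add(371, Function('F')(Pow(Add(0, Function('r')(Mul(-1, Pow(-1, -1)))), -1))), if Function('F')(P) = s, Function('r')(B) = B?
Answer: 305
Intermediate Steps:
s = -66 (s = Mul(Add(6, 5), -6) = Mul(11, -6) = -66)
Function('F')(P) = -66
Add(371, Function('F')(Pow(Add(0, Function('r')(Mul(-1, Pow(-1, -1)))), -1))) = Add(371, -66) = 305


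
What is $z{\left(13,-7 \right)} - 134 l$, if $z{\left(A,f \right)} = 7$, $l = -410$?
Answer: $54947$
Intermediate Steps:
$z{\left(13,-7 \right)} - 134 l = 7 - -54940 = 7 + 54940 = 54947$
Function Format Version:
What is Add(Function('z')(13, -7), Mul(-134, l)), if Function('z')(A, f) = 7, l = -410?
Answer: 54947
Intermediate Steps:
Add(Function('z')(13, -7), Mul(-134, l)) = Add(7, Mul(-134, -410)) = Add(7, 54940) = 54947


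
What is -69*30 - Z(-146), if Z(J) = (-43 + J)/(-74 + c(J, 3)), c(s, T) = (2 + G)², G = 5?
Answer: -51939/25 ≈ -2077.6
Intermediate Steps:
c(s, T) = 49 (c(s, T) = (2 + 5)² = 7² = 49)
Z(J) = 43/25 - J/25 (Z(J) = (-43 + J)/(-74 + 49) = (-43 + J)/(-25) = (-43 + J)*(-1/25) = 43/25 - J/25)
-69*30 - Z(-146) = -69*30 - (43/25 - 1/25*(-146)) = -2070 - (43/25 + 146/25) = -2070 - 1*189/25 = -2070 - 189/25 = -51939/25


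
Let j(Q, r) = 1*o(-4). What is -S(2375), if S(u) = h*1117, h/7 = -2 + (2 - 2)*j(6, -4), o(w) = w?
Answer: 15638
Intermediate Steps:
j(Q, r) = -4 (j(Q, r) = 1*(-4) = -4)
h = -14 (h = 7*(-2 + (2 - 2)*(-4)) = 7*(-2 + 0*(-4)) = 7*(-2 + 0) = 7*(-2) = -14)
S(u) = -15638 (S(u) = -14*1117 = -15638)
-S(2375) = -1*(-15638) = 15638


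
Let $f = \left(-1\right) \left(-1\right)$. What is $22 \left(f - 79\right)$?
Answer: $-1716$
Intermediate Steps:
$f = 1$
$22 \left(f - 79\right) = 22 \left(1 - 79\right) = 22 \left(-78\right) = -1716$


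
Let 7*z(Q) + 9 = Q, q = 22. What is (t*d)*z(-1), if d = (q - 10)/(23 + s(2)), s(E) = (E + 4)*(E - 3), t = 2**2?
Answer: -480/119 ≈ -4.0336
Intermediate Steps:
t = 4
s(E) = (-3 + E)*(4 + E) (s(E) = (4 + E)*(-3 + E) = (-3 + E)*(4 + E))
d = 12/17 (d = (22 - 10)/(23 + (-12 + 2 + 2**2)) = 12/(23 + (-12 + 2 + 4)) = 12/(23 - 6) = 12/17 ≈ 0.70588)
z(Q) = -9/7 + Q/7
(t*d)*z(-1) = (4*(12/17))*(-9/7 + (1/7)*(-1)) = 48*(-9/7 - 1/7)/17 = (48/17)*(-10/7) = -480/119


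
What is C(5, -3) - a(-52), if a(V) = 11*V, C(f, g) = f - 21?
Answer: 556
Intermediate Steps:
C(f, g) = -21 + f
C(5, -3) - a(-52) = (-21 + 5) - 11*(-52) = -16 - 1*(-572) = -16 + 572 = 556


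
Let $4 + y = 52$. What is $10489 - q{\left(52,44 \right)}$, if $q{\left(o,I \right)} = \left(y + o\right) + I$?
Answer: $10345$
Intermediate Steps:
$y = 48$ ($y = -4 + 52 = 48$)
$q{\left(o,I \right)} = 48 + I + o$ ($q{\left(o,I \right)} = \left(48 + o\right) + I = 48 + I + o$)
$10489 - q{\left(52,44 \right)} = 10489 - \left(48 + 44 + 52\right) = 10489 - 144 = 10345$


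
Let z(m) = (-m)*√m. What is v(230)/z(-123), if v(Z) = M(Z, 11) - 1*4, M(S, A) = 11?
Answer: -7*I*√123/15129 ≈ -0.0051315*I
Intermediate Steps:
v(Z) = 7 (v(Z) = 11 - 1*4 = 11 - 4 = 7)
z(m) = -m^(3/2)
v(230)/z(-123) = 7/((-(-123)^(3/2))) = 7/((-(-123)*I*√123)) = 7/((123*I*√123)) = 7*(-I*√123/15129) = -7*I*√123/15129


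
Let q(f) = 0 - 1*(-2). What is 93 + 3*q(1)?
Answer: 99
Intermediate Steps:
q(f) = 2 (q(f) = 0 + 2 = 2)
93 + 3*q(1) = 93 + 3*2 = 93 + 6 = 99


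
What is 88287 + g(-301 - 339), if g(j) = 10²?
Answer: 88387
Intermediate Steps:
g(j) = 100
88287 + g(-301 - 339) = 88287 + 100 = 88387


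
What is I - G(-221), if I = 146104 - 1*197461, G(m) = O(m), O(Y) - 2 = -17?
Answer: -51342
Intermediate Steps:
O(Y) = -15 (O(Y) = 2 - 17 = -15)
G(m) = -15
I = -51357 (I = 146104 - 197461 = -51357)
I - G(-221) = -51357 - 1*(-15) = -51357 + 15 = -51342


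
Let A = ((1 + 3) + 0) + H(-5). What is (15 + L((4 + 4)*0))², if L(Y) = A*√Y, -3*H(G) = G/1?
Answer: 225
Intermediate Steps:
H(G) = -G/3 (H(G) = -G/(3*1) = -G/3)
A = 17/3 (A = ((1 + 3) + 0) - ⅓*(-5) = (4 + 0) + 5/3 = 4 + 5/3 = 17/3 ≈ 5.6667)
L(Y) = 17*√Y/3
(15 + L((4 + 4)*0))² = (15 + 17*√((4 + 4)*0)/3)² = (15 + 17*√(8*0)/3)² = (15 + 17*√0/3)² = (15 + (17/3)*0)² = (15 + 0)² = 15² = 225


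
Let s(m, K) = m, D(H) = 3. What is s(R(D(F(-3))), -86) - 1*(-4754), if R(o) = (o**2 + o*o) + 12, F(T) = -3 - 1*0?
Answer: 4784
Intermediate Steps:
F(T) = -3 (F(T) = -3 + 0 = -3)
R(o) = 12 + 2*o**2 (R(o) = (o**2 + o**2) + 12 = 2*o**2 + 12 = 12 + 2*o**2)
s(R(D(F(-3))), -86) - 1*(-4754) = (12 + 2*3**2) - 1*(-4754) = (12 + 2*9) + 4754 = (12 + 18) + 4754 = 30 + 4754 = 4784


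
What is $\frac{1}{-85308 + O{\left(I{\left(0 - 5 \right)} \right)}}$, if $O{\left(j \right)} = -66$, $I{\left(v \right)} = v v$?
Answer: $- \frac{1}{85374} \approx -1.1713 \cdot 10^{-5}$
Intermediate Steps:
$I{\left(v \right)} = v^{2}$
$\frac{1}{-85308 + O{\left(I{\left(0 - 5 \right)} \right)}} = \frac{1}{-85308 - 66} = \frac{1}{-85374} = - \frac{1}{85374}$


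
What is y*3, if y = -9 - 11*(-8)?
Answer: 237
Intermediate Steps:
y = 79 (y = -9 + 88 = 79)
y*3 = 79*3 = 237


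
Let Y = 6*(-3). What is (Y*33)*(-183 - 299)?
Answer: 286308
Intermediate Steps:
Y = -18
(Y*33)*(-183 - 299) = (-18*33)*(-183 - 299) = -594*(-482) = 286308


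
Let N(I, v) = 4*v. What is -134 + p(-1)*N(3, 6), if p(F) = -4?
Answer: -230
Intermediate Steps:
-134 + p(-1)*N(3, 6) = -134 - 16*6 = -134 - 4*24 = -134 - 96 = -230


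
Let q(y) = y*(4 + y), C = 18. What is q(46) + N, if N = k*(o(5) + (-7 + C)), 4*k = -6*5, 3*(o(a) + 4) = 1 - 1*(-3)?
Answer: 4475/2 ≈ 2237.5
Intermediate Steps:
o(a) = -8/3 (o(a) = -4 + (1 - 1*(-3))/3 = -4 + (1 + 3)/3 = -4 + (⅓)*4 = -4 + 4/3 = -8/3)
k = -15/2 (k = (-6*5)/4 = (¼)*(-30) = -15/2 ≈ -7.5000)
N = -125/2 (N = -15*(-8/3 + (-7 + 18))/2 = -15*(-8/3 + 11)/2 = -15/2*25/3 = -125/2 ≈ -62.500)
q(46) + N = 46*(4 + 46) - 125/2 = 46*50 - 125/2 = 2300 - 125/2 = 4475/2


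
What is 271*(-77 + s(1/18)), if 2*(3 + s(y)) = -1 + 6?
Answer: -42005/2 ≈ -21003.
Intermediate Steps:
s(y) = -½ (s(y) = -3 + (-1 + 6)/2 = -3 + (½)*5 = -3 + 5/2 = -½)
271*(-77 + s(1/18)) = 271*(-77 - ½) = 271*(-155/2) = -42005/2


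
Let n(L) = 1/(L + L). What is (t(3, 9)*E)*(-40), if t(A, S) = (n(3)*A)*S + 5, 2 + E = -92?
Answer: 35720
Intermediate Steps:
n(L) = 1/(2*L)
E = -94 (E = -2 - 92 = -94)
t(A, S) = 5 + A*S/6 (t(A, S) = (((½)/3)*A)*S + 5 = (((½)*(⅓))*A)*S + 5 = (A/6)*S + 5 = A*S/6 + 5 = 5 + A*S/6)
(t(3, 9)*E)*(-40) = ((5 + (⅙)*3*9)*(-94))*(-40) = ((5 + 9/2)*(-94))*(-40) = ((19/2)*(-94))*(-40) = -893*(-40) = 35720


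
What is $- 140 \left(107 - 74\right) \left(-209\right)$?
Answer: $965580$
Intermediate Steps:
$- 140 \left(107 - 74\right) \left(-209\right) = \left(-140\right) 33 \left(-209\right) = \left(-4620\right) \left(-209\right) = 965580$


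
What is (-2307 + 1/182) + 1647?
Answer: -120119/182 ≈ -659.99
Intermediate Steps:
(-2307 + 1/182) + 1647 = -419873/182 + 1647 = -120119/182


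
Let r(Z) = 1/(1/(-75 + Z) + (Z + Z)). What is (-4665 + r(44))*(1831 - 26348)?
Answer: 311891152208/2727 ≈ 1.1437e+8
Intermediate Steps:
r(Z) = 1/(1/(-75 + Z) + 2*Z)
(-4665 + r(44))*(1831 - 26348) = (-4665 + (-75 + 44)/(1 - 150*44 + 2*44²))*(1831 - 26348) = (-4665 - 31/(1 - 6600 + 2*1936))*(-24517) = (-4665 - 31/(1 - 6600 + 3872))*(-24517) = (-4665 - 31/(-2727))*(-24517) = (-4665 - 1/2727*(-31))*(-24517) = (-4665 + 31/2727)*(-24517) = -12721424/2727*(-24517) = 311891152208/2727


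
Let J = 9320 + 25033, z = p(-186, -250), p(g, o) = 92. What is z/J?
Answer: 92/34353 ≈ 0.0026781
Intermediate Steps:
z = 92
J = 34353
z/J = 92/34353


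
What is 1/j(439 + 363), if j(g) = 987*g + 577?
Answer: 1/792151 ≈ 1.2624e-6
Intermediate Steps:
j(g) = 577 + 987*g
1/j(439 + 363) = 1/(577 + 987*(439 + 363)) = 1/(577 + 987*802) = 1/(577 + 791574) = 1/792151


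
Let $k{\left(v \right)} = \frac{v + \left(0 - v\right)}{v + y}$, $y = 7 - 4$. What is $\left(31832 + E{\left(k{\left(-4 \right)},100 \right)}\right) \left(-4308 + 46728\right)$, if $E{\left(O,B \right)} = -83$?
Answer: $1346792580$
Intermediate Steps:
$y = 3$
$k{\left(v \right)} = 0$ ($k{\left(v \right)} = \frac{v + \left(0 - v\right)}{v + 3} = \frac{v - v}{3 + v} = \frac{0}{3 + v} = 0$)
$\left(31832 + E{\left(k{\left(-4 \right)},100 \right)}\right) \left(-4308 + 46728\right) = \left(31832 - 83\right) \left(-4308 + 46728\right) = 31749 \cdot 42420 = 1346792580$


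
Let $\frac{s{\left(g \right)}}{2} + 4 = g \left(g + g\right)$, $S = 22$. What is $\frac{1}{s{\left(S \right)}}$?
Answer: $\frac{1}{1928} \approx 0.00051867$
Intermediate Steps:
$s{\left(g \right)} = -8 + 4 g^{2}$ ($s{\left(g \right)} = -8 + 2 g \left(g + g\right) = -8 + 2 g 2 g = -8 + 2 \cdot 2 g^{2} = -8 + 4 g^{2}$)
$\frac{1}{s{\left(S \right)}} = \frac{1}{-8 + 4 \cdot 22^{2}} = \frac{1}{-8 + 4 \cdot 484} = \frac{1}{-8 + 1936} = \frac{1}{1928}$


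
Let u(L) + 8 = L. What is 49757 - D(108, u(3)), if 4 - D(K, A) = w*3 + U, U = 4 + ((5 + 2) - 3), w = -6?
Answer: 49743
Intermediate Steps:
u(L) = -8 + L
U = 8 (U = 4 + (7 - 3) = 4 + 4 = 8)
D(K, A) = 14 (D(K, A) = 4 - (-6*3 + 8) = 4 - (-18 + 8) = 4 - 1*(-10) = 4 + 10 = 14)
49757 - D(108, u(3)) = 49757 - 1*14 = 49757 - 14 = 49743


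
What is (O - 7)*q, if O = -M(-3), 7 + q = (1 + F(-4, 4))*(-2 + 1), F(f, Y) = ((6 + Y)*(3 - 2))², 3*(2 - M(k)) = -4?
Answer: 1116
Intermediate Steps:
M(k) = 10/3 (M(k) = 2 - ⅓*(-4) = 2 + 4/3 = 10/3)
F(f, Y) = (6 + Y)² (F(f, Y) = ((6 + Y)*1)² = (6 + Y)²)
q = -108 (q = -7 + (1 + (6 + 4)²)*(-2 + 1) = -7 + (1 + 10²)*(-1) = -7 + (1 + 100)*(-1) = -7 + 101*(-1) = -7 - 101 = -108)
O = -10/3 (O = -1*10/3 = -10/3 ≈ -3.3333)
(O - 7)*q = (-10/3 - 7)*(-108) = -31/3*(-108) = 1116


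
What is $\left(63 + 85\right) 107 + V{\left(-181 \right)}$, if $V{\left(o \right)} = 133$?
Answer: $15969$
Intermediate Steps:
$\left(63 + 85\right) 107 + V{\left(-181 \right)} = \left(63 + 85\right) 107 + 133 = 148 \cdot 107 + 133 = 15836 + 133 = 15969$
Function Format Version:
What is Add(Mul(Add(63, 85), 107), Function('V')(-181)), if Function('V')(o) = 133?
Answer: 15969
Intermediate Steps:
Add(Mul(Add(63, 85), 107), Function('V')(-181)) = Add(Mul(Add(63, 85), 107), 133) = Add(Mul(148, 107), 133) = Add(15836, 133) = 15969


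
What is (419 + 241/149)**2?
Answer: 3927779584/22201 ≈ 1.7692e+5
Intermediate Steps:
(419 + 241/149)**2 = (62672/149)**2 = 3927779584/22201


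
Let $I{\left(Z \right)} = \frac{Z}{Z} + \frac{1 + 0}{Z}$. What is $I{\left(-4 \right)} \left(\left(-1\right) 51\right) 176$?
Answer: $-6732$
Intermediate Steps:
$I{\left(Z \right)} = 1 + \frac{1}{Z}$ ($I{\left(Z \right)} = 1 + 1 \frac{1}{Z} = 1 + \frac{1}{Z}$)
$I{\left(-4 \right)} \left(\left(-1\right) 51\right) 176 = \frac{1 - 4}{-4} \left(\left(-1\right) 51\right) 176 = \left(- \frac{1}{4}\right) \left(-3\right) \left(-51\right) 176 = \frac{3}{4} \left(-51\right) 176 = \left(- \frac{153}{4}\right) 176 = -6732$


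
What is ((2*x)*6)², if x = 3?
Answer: 1296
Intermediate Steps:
((2*x)*6)² = ((2*3)*6)² = (6*6)² = 36² = 1296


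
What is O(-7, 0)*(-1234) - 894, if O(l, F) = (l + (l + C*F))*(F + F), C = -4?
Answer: -894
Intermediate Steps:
O(l, F) = 2*F*(-4*F + 2*l) (O(l, F) = (l + (l - 4*F))*(F + F) = (-4*F + 2*l)*(2*F) = 2*F*(-4*F + 2*l))
O(-7, 0)*(-1234) - 894 = (4*0*(-7 - 2*0))*(-1234) - 894 = (4*0*(-7 + 0))*(-1234) - 894 = (4*0*(-7))*(-1234) - 894 = 0*(-1234) - 894 = 0 - 894 = -894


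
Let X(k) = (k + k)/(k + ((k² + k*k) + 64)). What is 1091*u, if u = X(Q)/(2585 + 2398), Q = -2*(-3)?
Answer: 2182/117931 ≈ 0.018502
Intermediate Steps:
Q = 6
X(k) = 2*k/(64 + k + 2*k²) (X(k) = (2*k)/(k + ((k² + k²) + 64)) = (2*k)/(k + (2*k² + 64)) = (2*k)/(k + (64 + 2*k²)) = (2*k)/(64 + k + 2*k²) = 2*k/(64 + k + 2*k²))
u = 2/117931 (u = (2*6/(64 + 6 + 2*6²))/(2585 + 2398) = (2*6/(64 + 6 + 2*36))/4983 = (2*6/(64 + 6 + 72))*(1/4983) = (2*6/142)*(1/4983) = (2*6*(1/142))*(1/4983) = (6/71)*(1/4983) = 2/117931 ≈ 1.6959e-5)
1091*u = 1091*(2/117931) = 2182/117931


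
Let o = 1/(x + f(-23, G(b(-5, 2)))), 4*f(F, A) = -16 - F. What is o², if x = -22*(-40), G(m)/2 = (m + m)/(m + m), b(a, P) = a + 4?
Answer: 16/12439729 ≈ 1.2862e-6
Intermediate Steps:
b(a, P) = 4 + a
G(m) = 2 (G(m) = 2*((m + m)/(m + m)) = 2*((2*m)/((2*m))) = 2*((2*m)*(1/(2*m))) = 2*1 = 2)
f(F, A) = -4 - F/4 (f(F, A) = (-16 - F)/4 = -4 - F/4)
x = 880
o = 4/3527 (o = 1/(880 + (-4 - ¼*(-23))) = 1/(880 + (-4 + 23/4)) = 1/(880 + 7/4) = 1/(3527/4) = 4/3527 ≈ 0.0011341)
o² = (4/3527)² = 16/12439729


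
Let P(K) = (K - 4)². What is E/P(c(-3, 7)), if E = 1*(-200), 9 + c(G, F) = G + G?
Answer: -200/361 ≈ -0.55402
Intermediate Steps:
c(G, F) = -9 + 2*G (c(G, F) = -9 + (G + G) = -9 + 2*G)
P(K) = (-4 + K)²
E = -200
E/P(c(-3, 7)) = -200/(-4 + (-9 + 2*(-3)))² = -200/(-4 + (-9 - 6))² = -200/(-4 - 15)² = -200/((-19)²) = -200/361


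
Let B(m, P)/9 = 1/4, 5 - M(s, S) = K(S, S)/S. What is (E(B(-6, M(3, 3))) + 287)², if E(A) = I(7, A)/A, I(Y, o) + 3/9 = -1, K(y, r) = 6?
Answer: 59799289/729 ≈ 82029.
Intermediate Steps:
I(Y, o) = -4/3 (I(Y, o) = -⅓ - 1 = -4/3)
M(s, S) = 5 - 6/S
B(m, P) = 9/4
E(A) = -4/(3*A)
(E(B(-6, M(3, 3))) + 287)² = (-4/(3*9/4) + 287)² = (-4/3*4/9 + 287)² = (-16/27 + 287)² = (7733/27)² = 59799289/729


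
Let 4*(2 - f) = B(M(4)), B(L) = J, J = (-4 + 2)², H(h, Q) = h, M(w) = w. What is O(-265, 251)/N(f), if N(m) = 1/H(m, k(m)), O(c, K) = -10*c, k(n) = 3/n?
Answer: 2650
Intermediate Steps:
J = 4 (J = (-2)² = 4)
B(L) = 4
f = 1 (f = 2 - ¼*4 = 2 - 1 = 1)
N(m) = 1/m
O(-265, 251)/N(f) = (-10*(-265))/(1/1) = 2650/1 = 2650*1 = 2650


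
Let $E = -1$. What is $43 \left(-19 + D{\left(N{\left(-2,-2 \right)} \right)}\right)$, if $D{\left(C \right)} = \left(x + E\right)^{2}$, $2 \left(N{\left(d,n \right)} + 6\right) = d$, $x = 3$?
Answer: $-645$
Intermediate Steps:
$N{\left(d,n \right)} = -6 + \frac{d}{2}$
$D{\left(C \right)} = 4$ ($D{\left(C \right)} = \left(3 - 1\right)^{2} = 2^{2} = 4$)
$43 \left(-19 + D{\left(N{\left(-2,-2 \right)} \right)}\right) = 43 \left(-19 + 4\right) = 43 \left(-15\right) = -645$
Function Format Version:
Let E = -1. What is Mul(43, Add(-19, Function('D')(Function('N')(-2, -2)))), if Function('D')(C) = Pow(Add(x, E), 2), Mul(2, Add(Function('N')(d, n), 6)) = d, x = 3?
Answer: -645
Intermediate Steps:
Function('N')(d, n) = Add(-6, Mul(Rational(1, 2), d))
Function('D')(C) = 4 (Function('D')(C) = Pow(Add(3, -1), 2) = Pow(2, 2) = 4)
Mul(43, Add(-19, Function('D')(Function('N')(-2, -2)))) = Mul(43, Add(-19, 4)) = Mul(43, -15) = -645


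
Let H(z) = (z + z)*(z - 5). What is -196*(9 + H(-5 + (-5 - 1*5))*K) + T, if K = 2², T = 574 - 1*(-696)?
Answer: -470894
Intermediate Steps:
T = 1270 (T = 574 + 696 = 1270)
K = 4
H(z) = 2*z*(-5 + z) (H(z) = (2*z)*(-5 + z) = 2*z*(-5 + z))
-196*(9 + H(-5 + (-5 - 1*5))*K) + T = -196*(9 + (2*(-5 + (-5 - 1*5))*(-5 + (-5 + (-5 - 1*5))))*4) + 1270 = -196*(9 + (2*(-5 + (-5 - 5))*(-5 + (-5 + (-5 - 5))))*4) + 1270 = -196*(9 + (2*(-5 - 10)*(-5 + (-5 - 10)))*4) + 1270 = -196*(9 + (2*(-15)*(-5 - 15))*4) + 1270 = -196*(9 + (2*(-15)*(-20))*4) + 1270 = -196*(9 + 600*4) + 1270 = -196*(9 + 2400) + 1270 = -196*2409 + 1270 = -472164 + 1270 = -470894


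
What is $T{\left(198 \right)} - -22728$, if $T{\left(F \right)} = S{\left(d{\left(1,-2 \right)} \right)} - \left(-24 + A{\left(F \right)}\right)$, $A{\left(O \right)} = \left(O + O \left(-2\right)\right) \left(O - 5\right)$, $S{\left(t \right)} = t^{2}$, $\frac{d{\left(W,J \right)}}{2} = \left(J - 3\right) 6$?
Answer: $64566$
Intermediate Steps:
$d{\left(W,J \right)} = -36 + 12 J$ ($d{\left(W,J \right)} = 2 \left(J - 3\right) 6 = 2 \left(-3 + J\right) 6 = 2 \left(-18 + 6 J\right) = -36 + 12 J$)
$A{\left(O \right)} = - O \left(-5 + O\right)$ ($A{\left(O \right)} = \left(O - 2 O\right) \left(-5 + O\right) = - O \left(-5 + O\right)$)
$T{\left(F \right)} = 3624 - F \left(5 - F\right)$ ($T{\left(F \right)} = \left(-36 + 12 \left(-2\right)\right)^{2} - \left(-24 + F \left(5 - F\right)\right) = \left(-36 - 24\right)^{2} - \left(-24 + F \left(5 - F\right)\right) = \left(-60\right)^{2} - \left(-24 + F \left(5 - F\right)\right) = 3600 - \left(-24 + F \left(5 - F\right)\right) = 3624 - F \left(5 - F\right)$)
$T{\left(198 \right)} - -22728 = \left(3624 + 198 \left(-5 + 198\right)\right) - -22728 = \left(3624 + 198 \cdot 193\right) + 22728 = \left(3624 + 38214\right) + 22728 = 41838 + 22728 = 64566$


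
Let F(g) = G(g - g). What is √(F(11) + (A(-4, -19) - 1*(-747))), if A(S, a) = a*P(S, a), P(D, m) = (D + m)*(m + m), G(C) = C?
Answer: I*√15859 ≈ 125.93*I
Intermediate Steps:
P(D, m) = 2*m*(D + m) (P(D, m) = (D + m)*(2*m) = 2*m*(D + m))
F(g) = 0 (F(g) = g - g = 0)
A(S, a) = 2*a²*(S + a) (A(S, a) = a*(2*a*(S + a)) = 2*a²*(S + a))
√(F(11) + (A(-4, -19) - 1*(-747))) = √(0 + (2*(-19)²*(-4 - 19) - 1*(-747))) = √(0 + (2*361*(-23) + 747)) = √(0 + (-16606 + 747)) = √(0 - 15859) = √(-15859) = I*√15859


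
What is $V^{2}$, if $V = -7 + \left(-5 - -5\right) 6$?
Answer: $49$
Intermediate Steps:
$V = -7$ ($V = -7 + \left(-5 + 5\right) 6 = -7 + 0 \cdot 6 = -7 + 0 = -7$)
$V^{2} = \left(-7\right)^{2} = 49$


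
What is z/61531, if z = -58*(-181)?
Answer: 10498/61531 ≈ 0.17061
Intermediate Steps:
z = 10498
z/61531 = 10498/61531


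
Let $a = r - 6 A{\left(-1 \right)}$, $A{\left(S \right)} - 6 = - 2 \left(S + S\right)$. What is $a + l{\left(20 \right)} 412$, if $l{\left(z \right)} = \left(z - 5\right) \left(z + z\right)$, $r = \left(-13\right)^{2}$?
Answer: $247309$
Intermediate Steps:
$r = 169$
$l{\left(z \right)} = 2 z \left(-5 + z\right)$ ($l{\left(z \right)} = \left(-5 + z\right) 2 z = 2 z \left(-5 + z\right)$)
$A{\left(S \right)} = 6 - 4 S$ ($A{\left(S \right)} = 6 - 2 \left(S + S\right) = 6 - 2 \cdot 2 S = 6 - 4 S$)
$a = 109$ ($a = 169 - 6 \left(6 - -4\right) = 169 - 6 \left(6 + 4\right) = 169 - 6 \cdot 10 = 169 - 60 = 109$)
$a + l{\left(20 \right)} 412 = 109 + 2 \cdot 20 \left(-5 + 20\right) 412 = 109 + 2 \cdot 20 \cdot 15 \cdot 412 = 109 + 600 \cdot 412 = 109 + 247200 = 247309$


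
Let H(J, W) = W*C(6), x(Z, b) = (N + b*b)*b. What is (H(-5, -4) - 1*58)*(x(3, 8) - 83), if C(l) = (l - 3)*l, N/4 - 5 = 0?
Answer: -76570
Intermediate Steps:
N = 20 (N = 20 + 4*0 = 20 + 0 = 20)
x(Z, b) = b*(20 + b**2) (x(Z, b) = (20 + b*b)*b = (20 + b**2)*b = b*(20 + b**2))
C(l) = l*(-3 + l) (C(l) = (-3 + l)*l = l*(-3 + l))
H(J, W) = 18*W (H(J, W) = W*(6*(-3 + 6)) = W*(6*3) = W*18 = 18*W)
(H(-5, -4) - 1*58)*(x(3, 8) - 83) = (18*(-4) - 1*58)*(8*(20 + 8**2) - 83) = (-72 - 58)*(8*(20 + 64) - 83) = -130*(8*84 - 83) = -130*(672 - 83) = -130*589 = -76570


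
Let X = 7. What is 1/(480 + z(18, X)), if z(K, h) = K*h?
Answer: 1/606 ≈ 0.0016502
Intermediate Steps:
1/(480 + z(18, X)) = 1/(480 + 18*7) = 1/(480 + 126) = 1/606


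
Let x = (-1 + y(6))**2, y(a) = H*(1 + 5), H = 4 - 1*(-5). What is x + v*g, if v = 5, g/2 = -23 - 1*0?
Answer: 2579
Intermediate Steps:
g = -46 (g = 2*(-23 - 1*0) = 2*(-23 + 0) = 2*(-23) = -46)
H = 9 (H = 4 + 5 = 9)
y(a) = 54 (y(a) = 9*(1 + 5) = 9*6 = 54)
x = 2809 (x = (-1 + 54)**2 = 53**2 = 2809)
x + v*g = 2809 + 5*(-46) = 2809 - 230 = 2579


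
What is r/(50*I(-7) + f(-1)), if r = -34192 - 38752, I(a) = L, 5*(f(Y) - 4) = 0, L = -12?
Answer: 18236/149 ≈ 122.39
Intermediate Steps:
f(Y) = 4 (f(Y) = 4 + (⅕)*0 = 4 + 0 = 4)
I(a) = -12
r = -72944
r/(50*I(-7) + f(-1)) = -72944/(50*(-12) + 4) = -72944/(-600 + 4) = -72944/(-596) = -72944*(-1/596) = 18236/149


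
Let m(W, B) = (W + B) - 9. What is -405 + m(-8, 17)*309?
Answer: -405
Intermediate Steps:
m(W, B) = -9 + B + W (m(W, B) = (B + W) - 9 = -9 + B + W)
-405 + m(-8, 17)*309 = -405 + (-9 + 17 - 8)*309 = -405 + 0*309 = -405 + 0 = -405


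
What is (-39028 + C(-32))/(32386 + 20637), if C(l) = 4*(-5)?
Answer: -39048/53023 ≈ -0.73643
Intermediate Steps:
C(l) = -20
(-39028 + C(-32))/(32386 + 20637) = (-39028 - 20)/(32386 + 20637) = -39048/53023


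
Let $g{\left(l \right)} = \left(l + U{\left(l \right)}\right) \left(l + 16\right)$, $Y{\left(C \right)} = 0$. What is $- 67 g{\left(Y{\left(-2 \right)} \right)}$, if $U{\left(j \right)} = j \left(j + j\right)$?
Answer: $0$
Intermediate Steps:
$U{\left(j \right)} = 2 j^{2}$ ($U{\left(j \right)} = j 2 j = 2 j^{2}$)
$g{\left(l \right)} = \left(16 + l\right) \left(l + 2 l^{2}\right)$ ($g{\left(l \right)} = \left(l + 2 l^{2}\right) \left(l + 16\right) = \left(l + 2 l^{2}\right) \left(16 + l\right) = \left(16 + l\right) \left(l + 2 l^{2}\right)$)
$- 67 g{\left(Y{\left(-2 \right)} \right)} = - 67 \cdot 0 \left(16 + 2 \cdot 0^{2} + 33 \cdot 0\right) = - 67 \cdot 0 \left(16 + 2 \cdot 0 + 0\right) = - 67 \cdot 0 \left(16 + 0 + 0\right) = - 67 \cdot 0 \cdot 16 = \left(-67\right) 0 = 0$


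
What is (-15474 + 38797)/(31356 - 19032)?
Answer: 23323/12324 ≈ 1.8925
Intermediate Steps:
(-15474 + 38797)/(31356 - 19032) = 23323/12324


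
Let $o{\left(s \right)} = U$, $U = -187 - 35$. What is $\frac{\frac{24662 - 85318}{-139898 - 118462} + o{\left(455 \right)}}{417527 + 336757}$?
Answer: $- \frac{1790477}{6089900445} \approx -0.00029401$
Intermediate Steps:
$U = -222$ ($U = -187 - 35 = -222$)
$o{\left(s \right)} = -222$
$\frac{\frac{24662 - 85318}{-139898 - 118462} + o{\left(455 \right)}}{417527 + 336757} = \frac{\frac{24662 - 85318}{-139898 - 118462} - 222}{417527 + 336757} = \frac{- \frac{60656}{-258360} - 222}{754284} = \left(\left(-60656\right) \left(- \frac{1}{258360}\right) - 222\right) \frac{1}{754284} = \left(\frac{7582}{32295} - 222\right) \frac{1}{754284} = \left(- \frac{7161908}{32295}\right) \frac{1}{754284} = - \frac{1790477}{6089900445}$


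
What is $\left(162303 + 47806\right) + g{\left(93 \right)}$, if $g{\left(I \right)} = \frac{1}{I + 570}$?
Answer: $\frac{139302268}{663} \approx 2.1011 \cdot 10^{5}$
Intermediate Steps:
$g{\left(I \right)} = \frac{1}{570 + I}$
$\left(162303 + 47806\right) + g{\left(93 \right)} = \left(162303 + 47806\right) + \frac{1}{570 + 93} = 210109 + \frac{1}{663} = \frac{139302268}{663}$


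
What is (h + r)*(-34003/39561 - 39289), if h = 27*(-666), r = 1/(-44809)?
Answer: 1252422849947611948/1772688849 ≈ 7.0651e+8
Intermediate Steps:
r = -1/44809 ≈ -2.2317e-5
h = -17982
(h + r)*(-34003/39561 - 39289) = (-17982 - 1/44809)*(-34003/39561 - 39289) = -805755439*(-34003*1/39561 - 39289)/44809 = -805755439*(-34003/39561 - 39289)/44809 = -805755439/44809*(-1554346132/39561) = 1252422849947611948/1772688849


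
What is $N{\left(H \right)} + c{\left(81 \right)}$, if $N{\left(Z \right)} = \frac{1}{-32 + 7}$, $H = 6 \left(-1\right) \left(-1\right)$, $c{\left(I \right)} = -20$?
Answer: $- \frac{501}{25} \approx -20.04$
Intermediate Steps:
$H = 6$ ($H = \left(-6\right) \left(-1\right) = 6$)
$N{\left(Z \right)} = - \frac{1}{25}$ ($N{\left(Z \right)} = \frac{1}{-25} = - \frac{1}{25}$)
$N{\left(H \right)} + c{\left(81 \right)} = - \frac{1}{25} - 20 = - \frac{501}{25}$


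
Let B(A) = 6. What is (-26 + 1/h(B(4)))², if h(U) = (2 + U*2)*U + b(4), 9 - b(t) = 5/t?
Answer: 90973444/134689 ≈ 675.43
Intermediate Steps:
b(t) = 9 - 5/t
h(U) = 31/4 + U*(2 + 2*U) (h(U) = (2 + U*2)*U + (9 - 5/4) = (2 + 2*U)*U + (9 - 5*¼) = U*(2 + 2*U) + (9 - 5/4) = U*(2 + 2*U) + 31/4 = 31/4 + U*(2 + 2*U))
(-26 + 1/h(B(4)))² = (-26 + 1/(31/4 + 2*6 + 2*6²))² = (-26 + 1/(31/4 + 12 + 2*36))² = (-26 + 1/(31/4 + 12 + 72))² = (-26 + 1/(367/4))² = (-26 + 4/367)² = (-9538/367)² = 90973444/134689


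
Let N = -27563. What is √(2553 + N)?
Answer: I*√25010 ≈ 158.15*I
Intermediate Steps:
√(2553 + N) = √(2553 - 27563) = √(-25010) = I*√25010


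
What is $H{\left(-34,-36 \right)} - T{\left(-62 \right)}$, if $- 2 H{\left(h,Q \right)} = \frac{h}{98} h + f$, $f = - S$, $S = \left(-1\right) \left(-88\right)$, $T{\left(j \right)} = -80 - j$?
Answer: $\frac{2749}{49} \approx 56.102$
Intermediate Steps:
$S = 88$
$f = -88$ ($f = \left(-1\right) 88 = -88$)
$H{\left(h,Q \right)} = 44 - \frac{h^{2}}{196}$ ($H{\left(h,Q \right)} = - \frac{\frac{h}{98} h - 88}{2} = - \frac{\frac{h^{2}}{98} - 88}{2} = - \frac{-88 + \frac{h^{2}}{98}}{2} = 44 - \frac{h^{2}}{196}$)
$H{\left(-34,-36 \right)} - T{\left(-62 \right)} = \left(44 - \frac{\left(-34\right)^{2}}{196}\right) - \left(-80 - -62\right) = \left(44 - \frac{289}{49}\right) - \left(-80 + 62\right) = \left(44 - \frac{289}{49}\right) - -18 = \frac{1867}{49} + 18 = \frac{2749}{49}$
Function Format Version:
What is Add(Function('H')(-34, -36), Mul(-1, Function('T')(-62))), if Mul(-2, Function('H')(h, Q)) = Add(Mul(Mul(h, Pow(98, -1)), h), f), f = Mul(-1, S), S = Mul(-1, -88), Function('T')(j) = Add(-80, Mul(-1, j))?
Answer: Rational(2749, 49) ≈ 56.102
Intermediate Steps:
S = 88
f = -88 (f = Mul(-1, 88) = -88)
Function('H')(h, Q) = Add(44, Mul(Rational(-1, 196), Pow(h, 2))) (Function('H')(h, Q) = Mul(Rational(-1, 2), Add(Mul(Mul(h, Pow(98, -1)), h), -88)) = Mul(Rational(-1, 2), Add(Mul(Mul(h, Rational(1, 98)), h), -88)) = Mul(Rational(-1, 2), Add(Mul(Mul(Rational(1, 98), h), h), -88)) = Mul(Rational(-1, 2), Add(Mul(Rational(1, 98), Pow(h, 2)), -88)) = Mul(Rational(-1, 2), Add(-88, Mul(Rational(1, 98), Pow(h, 2)))) = Add(44, Mul(Rational(-1, 196), Pow(h, 2))))
Add(Function('H')(-34, -36), Mul(-1, Function('T')(-62))) = Add(Add(44, Mul(Rational(-1, 196), Pow(-34, 2))), Mul(-1, Add(-80, Mul(-1, -62)))) = Add(Add(44, Mul(Rational(-1, 196), 1156)), Mul(-1, Add(-80, 62))) = Add(Add(44, Rational(-289, 49)), Mul(-1, -18)) = Add(Rational(1867, 49), 18) = Rational(2749, 49)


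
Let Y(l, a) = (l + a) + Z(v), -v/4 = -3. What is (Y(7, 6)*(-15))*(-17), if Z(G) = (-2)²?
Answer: 4335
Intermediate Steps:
v = 12 (v = -4*(-3) = 12)
Z(G) = 4
Y(l, a) = 4 + a + l (Y(l, a) = (l + a) + 4 = (a + l) + 4 = 4 + a + l)
(Y(7, 6)*(-15))*(-17) = ((4 + 6 + 7)*(-15))*(-17) = (17*(-15))*(-17) = -255*(-17) = 4335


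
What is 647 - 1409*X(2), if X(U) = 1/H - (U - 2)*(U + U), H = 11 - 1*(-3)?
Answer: 7649/14 ≈ 546.36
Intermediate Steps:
H = 14 (H = 11 + 3 = 14)
X(U) = 1/14 - 2*U*(-2 + U) (X(U) = 1/14 - (U - 2)*(U + U) = 1/14 - (-2 + U)*2*U = 1/14 - 2*U*(-2 + U))
647 - 1409*X(2) = 647 - 1409*(1/14 - 2*2*(-2 + 2)) = 647 - 1409*(1/14 - 2*2*0) = 647 - 1409*(1/14 + 0) = 647 - 1409*1/14 = 647 - 1409/14 = 7649/14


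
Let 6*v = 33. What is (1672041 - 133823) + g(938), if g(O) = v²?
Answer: 6152993/4 ≈ 1.5382e+6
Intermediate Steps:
v = 11/2 (v = (⅙)*33 = 11/2 ≈ 5.5000)
g(O) = 121/4 (g(O) = (11/2)² = 121/4)
(1672041 - 133823) + g(938) = (1672041 - 133823) + 121/4 = 1538218 + 121/4 = 6152993/4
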